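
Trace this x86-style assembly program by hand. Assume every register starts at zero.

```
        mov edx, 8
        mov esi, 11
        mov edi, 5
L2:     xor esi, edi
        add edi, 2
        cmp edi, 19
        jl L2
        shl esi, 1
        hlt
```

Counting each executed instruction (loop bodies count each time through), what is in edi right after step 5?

mov edx, 8 → edx=8
mov esi, 11 → esi=11
mov edi, 5 → edi=5
xor esi, edi → esi=11^5=14
add edi, 2 → edi=5+2=7
After step 5: edi = 7.

7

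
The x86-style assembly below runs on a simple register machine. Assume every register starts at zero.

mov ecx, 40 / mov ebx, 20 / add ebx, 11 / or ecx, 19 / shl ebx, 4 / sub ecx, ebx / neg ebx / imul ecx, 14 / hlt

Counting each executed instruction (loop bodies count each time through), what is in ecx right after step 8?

-6118

after mov ecx, 40: ecx=40
after mov ebx, 20: ebx=20
after add ebx, 11: ebx=20+11=31
after or ecx, 19: ecx=40|19=59
after shl ebx, 4: ebx=31<<4=496
after sub ecx, ebx: ecx=59-496=-437
after neg ebx: ebx=-(496)=-496
after imul ecx, 14: ecx=(-437)*14=-6118
After step 8: ecx = -6118.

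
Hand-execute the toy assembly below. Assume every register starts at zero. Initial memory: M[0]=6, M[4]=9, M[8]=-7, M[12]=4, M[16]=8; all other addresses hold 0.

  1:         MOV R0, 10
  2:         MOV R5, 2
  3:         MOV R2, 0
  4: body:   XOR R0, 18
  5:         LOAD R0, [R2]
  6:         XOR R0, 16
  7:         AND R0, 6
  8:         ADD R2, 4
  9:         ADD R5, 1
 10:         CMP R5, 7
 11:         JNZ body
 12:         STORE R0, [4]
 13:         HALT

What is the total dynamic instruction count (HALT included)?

R0=10
R5=2
R2=0
R0=10^18=24
R0=M[0]=6
R0=6^16=22
R0=22&6=6
R2=0+4=4
R5=2+1=3
CMP R5, 7  (cmp 3,7)
JNZ body: taken
R0=6^18=20
R0=M[4]=9
R0=9^16=25
R0=25&6=0
R2=4+4=8
R5=3+1=4
CMP R5, 7  (cmp 4,7)
JNZ body: taken
R0=0^18=18
R0=M[8]=-7
R0=(-7)^16=-23
R0=(-23)&6=0
R2=8+4=12
R5=4+1=5
CMP R5, 7  (cmp 5,7)
JNZ body: taken
R0=0^18=18
R0=M[12]=4
R0=4^16=20
R0=20&6=4
R2=12+4=16
R5=5+1=6
CMP R5, 7  (cmp 6,7)
JNZ body: taken
R0=4^18=22
R0=M[16]=8
R0=8^16=24
R0=24&6=0
R2=16+4=20
R5=6+1=7
CMP R5, 7  (cmp 7,7)
JNZ body: not taken
STORE R0, [4] → M[4]=0
halt.
Total executed instructions: 45.

45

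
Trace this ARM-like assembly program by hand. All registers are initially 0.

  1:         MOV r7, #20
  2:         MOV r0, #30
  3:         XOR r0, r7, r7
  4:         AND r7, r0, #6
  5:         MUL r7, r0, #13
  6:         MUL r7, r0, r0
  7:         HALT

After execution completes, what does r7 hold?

0

MOV r7, #20 → r7=20
MOV r0, #30 → r0=30
XOR r0, r7, r7 → r0=20^20=0
AND r7, r0, #6 → r7=0&6=0
MUL r7, r0, #13 → r7=0*13=0
MUL r7, r0, r0 → r7=0*0=0
halt.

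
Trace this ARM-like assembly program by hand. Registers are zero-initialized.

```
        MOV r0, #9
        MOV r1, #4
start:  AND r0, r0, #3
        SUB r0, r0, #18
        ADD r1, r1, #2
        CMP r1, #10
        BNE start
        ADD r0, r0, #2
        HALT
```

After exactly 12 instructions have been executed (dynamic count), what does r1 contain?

r0=9
r1=4
r0=9&3=1
r0=1-18=-17
r1=4+2=6
CMP r1, #10  (cmp 6,10)
BNE start: taken
r0=(-17)&3=3
r0=3-18=-15
r1=6+2=8
CMP r1, #10  (cmp 8,10)
BNE start: taken
After step 12: r1 = 8.

8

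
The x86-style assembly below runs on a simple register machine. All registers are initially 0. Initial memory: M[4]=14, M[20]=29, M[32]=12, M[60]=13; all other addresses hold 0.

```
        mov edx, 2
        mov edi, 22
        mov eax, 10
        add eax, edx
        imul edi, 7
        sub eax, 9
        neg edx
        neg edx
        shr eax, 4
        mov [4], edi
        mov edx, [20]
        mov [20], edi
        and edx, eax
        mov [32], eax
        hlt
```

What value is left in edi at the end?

edx=2
edi=22
eax=10
eax=10+2=12
edi=22*7=154
eax=12-9=3
edx=-(2)=-2
edx=-(-2)=2
eax=3>>4=0
mov [4], edi → M[4]=154
edx=M[20]=29
mov [20], edi → M[20]=154
edx=29&0=0
mov [32], eax → M[32]=0
halt.

154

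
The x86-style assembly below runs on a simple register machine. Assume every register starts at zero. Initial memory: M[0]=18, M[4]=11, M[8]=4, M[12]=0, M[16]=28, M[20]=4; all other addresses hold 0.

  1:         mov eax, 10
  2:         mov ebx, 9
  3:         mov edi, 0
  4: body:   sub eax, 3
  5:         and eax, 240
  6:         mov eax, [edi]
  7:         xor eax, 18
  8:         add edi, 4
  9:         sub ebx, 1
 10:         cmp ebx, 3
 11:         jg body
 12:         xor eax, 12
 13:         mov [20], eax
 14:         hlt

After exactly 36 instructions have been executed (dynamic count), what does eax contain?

15

mov eax, 10 → eax=10
mov ebx, 9 → ebx=9
mov edi, 0 → edi=0
sub eax, 3 → eax=10-3=7
and eax, 240 → eax=7&240=0
mov eax, [edi] → eax=M[0]=18
xor eax, 18 → eax=18^18=0
add edi, 4 → edi=0+4=4
sub ebx, 1 → ebx=9-1=8
cmp ebx, 3  (cmp 8,3)
jg body: taken
sub eax, 3 → eax=0-3=-3
and eax, 240 → eax=(-3)&240=240
mov eax, [edi] → eax=M[4]=11
xor eax, 18 → eax=11^18=25
add edi, 4 → edi=4+4=8
sub ebx, 1 → ebx=8-1=7
cmp ebx, 3  (cmp 7,3)
jg body: taken
sub eax, 3 → eax=25-3=22
and eax, 240 → eax=22&240=16
mov eax, [edi] → eax=M[8]=4
xor eax, 18 → eax=4^18=22
add edi, 4 → edi=8+4=12
sub ebx, 1 → ebx=7-1=6
cmp ebx, 3  (cmp 6,3)
jg body: taken
sub eax, 3 → eax=22-3=19
and eax, 240 → eax=19&240=16
mov eax, [edi] → eax=M[12]=0
xor eax, 18 → eax=0^18=18
add edi, 4 → edi=12+4=16
sub ebx, 1 → ebx=6-1=5
cmp ebx, 3  (cmp 5,3)
jg body: taken
sub eax, 3 → eax=18-3=15
After step 36: eax = 15.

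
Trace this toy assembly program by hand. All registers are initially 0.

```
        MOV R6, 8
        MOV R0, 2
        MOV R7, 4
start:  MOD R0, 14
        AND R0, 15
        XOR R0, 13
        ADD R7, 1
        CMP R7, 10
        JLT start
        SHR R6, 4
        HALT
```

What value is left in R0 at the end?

after MOV R6, 8: R6=8
after MOV R0, 2: R0=2
after MOV R7, 4: R7=4
after MOD R0, 14: R0=2%14=2
after AND R0, 15: R0=2&15=2
after XOR R0, 13: R0=2^13=15
after ADD R7, 1: R7=4+1=5
CMP R7, 10  (cmp 5,10)
JLT start: taken
after MOD R0, 14: R0=15%14=1
after AND R0, 15: R0=1&15=1
after XOR R0, 13: R0=1^13=12
after ADD R7, 1: R7=5+1=6
CMP R7, 10  (cmp 6,10)
JLT start: taken
after MOD R0, 14: R0=12%14=12
after AND R0, 15: R0=12&15=12
after XOR R0, 13: R0=12^13=1
after ADD R7, 1: R7=6+1=7
CMP R7, 10  (cmp 7,10)
JLT start: taken
after MOD R0, 14: R0=1%14=1
after AND R0, 15: R0=1&15=1
after XOR R0, 13: R0=1^13=12
after ADD R7, 1: R7=7+1=8
CMP R7, 10  (cmp 8,10)
JLT start: taken
after MOD R0, 14: R0=12%14=12
after AND R0, 15: R0=12&15=12
after XOR R0, 13: R0=12^13=1
after ADD R7, 1: R7=8+1=9
CMP R7, 10  (cmp 9,10)
JLT start: taken
after MOD R0, 14: R0=1%14=1
after AND R0, 15: R0=1&15=1
after XOR R0, 13: R0=1^13=12
after ADD R7, 1: R7=9+1=10
CMP R7, 10  (cmp 10,10)
JLT start: not taken
after SHR R6, 4: R6=8>>4=0
halt.

12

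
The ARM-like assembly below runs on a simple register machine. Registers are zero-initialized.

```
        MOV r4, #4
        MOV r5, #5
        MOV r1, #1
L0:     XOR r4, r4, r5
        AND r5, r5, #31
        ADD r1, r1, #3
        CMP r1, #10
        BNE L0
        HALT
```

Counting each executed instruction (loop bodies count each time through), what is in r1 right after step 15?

7

after MOV r4, #4: r4=4
after MOV r5, #5: r5=5
after MOV r1, #1: r1=1
after XOR r4, r4, r5: r4=4^5=1
after AND r5, r5, #31: r5=5&31=5
after ADD r1, r1, #3: r1=1+3=4
CMP r1, #10  (cmp 4,10)
BNE L0: taken
after XOR r4, r4, r5: r4=1^5=4
after AND r5, r5, #31: r5=5&31=5
after ADD r1, r1, #3: r1=4+3=7
CMP r1, #10  (cmp 7,10)
BNE L0: taken
after XOR r4, r4, r5: r4=4^5=1
after AND r5, r5, #31: r5=5&31=5
After step 15: r1 = 7.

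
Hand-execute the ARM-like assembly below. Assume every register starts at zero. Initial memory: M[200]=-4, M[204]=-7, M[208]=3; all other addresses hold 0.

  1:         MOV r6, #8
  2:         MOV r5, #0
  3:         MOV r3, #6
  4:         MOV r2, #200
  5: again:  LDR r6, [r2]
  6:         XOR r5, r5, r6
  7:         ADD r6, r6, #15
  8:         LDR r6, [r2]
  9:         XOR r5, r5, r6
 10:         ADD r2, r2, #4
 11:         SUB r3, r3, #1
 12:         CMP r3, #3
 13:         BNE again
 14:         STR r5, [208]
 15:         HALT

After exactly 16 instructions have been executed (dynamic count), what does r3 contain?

after MOV r6, #8: r6=8
after MOV r5, #0: r5=0
after MOV r3, #6: r3=6
after MOV r2, #200: r2=200
after LDR r6, [r2]: r6=M[200]=-4
after XOR r5, r5, r6: r5=0^(-4)=-4
after ADD r6, r6, #15: r6=(-4)+15=11
after LDR r6, [r2]: r6=M[200]=-4
after XOR r5, r5, r6: r5=(-4)^(-4)=0
after ADD r2, r2, #4: r2=200+4=204
after SUB r3, r3, #1: r3=6-1=5
CMP r3, #3  (cmp 5,3)
BNE again: taken
after LDR r6, [r2]: r6=M[204]=-7
after XOR r5, r5, r6: r5=0^(-7)=-7
after ADD r6, r6, #15: r6=(-7)+15=8
After step 16: r3 = 5.

5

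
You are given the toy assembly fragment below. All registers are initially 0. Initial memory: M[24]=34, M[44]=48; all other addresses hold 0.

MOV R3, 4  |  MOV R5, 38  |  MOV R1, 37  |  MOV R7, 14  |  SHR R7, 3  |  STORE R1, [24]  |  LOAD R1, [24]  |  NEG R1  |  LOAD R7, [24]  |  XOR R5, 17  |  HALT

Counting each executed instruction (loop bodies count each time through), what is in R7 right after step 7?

1

after MOV R3, 4: R3=4
after MOV R5, 38: R5=38
after MOV R1, 37: R1=37
after MOV R7, 14: R7=14
after SHR R7, 3: R7=14>>3=1
STORE R1, [24] → M[24]=37
after LOAD R1, [24]: R1=M[24]=37
After step 7: R7 = 1.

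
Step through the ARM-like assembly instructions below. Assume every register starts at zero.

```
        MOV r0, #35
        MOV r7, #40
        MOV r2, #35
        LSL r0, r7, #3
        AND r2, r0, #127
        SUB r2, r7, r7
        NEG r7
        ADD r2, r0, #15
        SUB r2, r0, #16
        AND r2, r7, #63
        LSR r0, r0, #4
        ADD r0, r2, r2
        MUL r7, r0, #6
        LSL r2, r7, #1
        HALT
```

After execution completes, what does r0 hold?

48

after MOV r0, #35: r0=35
after MOV r7, #40: r7=40
after MOV r2, #35: r2=35
after LSL r0, r7, #3: r0=40<<3=320
after AND r2, r0, #127: r2=320&127=64
after SUB r2, r7, r7: r2=40-40=0
after NEG r7: r7=-(40)=-40
after ADD r2, r0, #15: r2=320+15=335
after SUB r2, r0, #16: r2=320-16=304
after AND r2, r7, #63: r2=(-40)&63=24
after LSR r0, r0, #4: r0=320>>4=20
after ADD r0, r2, r2: r0=24+24=48
after MUL r7, r0, #6: r7=48*6=288
after LSL r2, r7, #1: r2=288<<1=576
halt.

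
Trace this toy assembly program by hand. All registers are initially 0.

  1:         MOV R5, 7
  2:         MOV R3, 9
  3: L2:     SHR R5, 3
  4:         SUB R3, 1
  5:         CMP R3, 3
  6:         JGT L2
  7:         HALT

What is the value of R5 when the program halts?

0

MOV R5, 7 → R5=7
MOV R3, 9 → R3=9
SHR R5, 3 → R5=7>>3=0
SUB R3, 1 → R3=9-1=8
CMP R3, 3  (cmp 8,3)
JGT L2: taken
SHR R5, 3 → R5=0>>3=0
SUB R3, 1 → R3=8-1=7
CMP R3, 3  (cmp 7,3)
JGT L2: taken
SHR R5, 3 → R5=0>>3=0
SUB R3, 1 → R3=7-1=6
CMP R3, 3  (cmp 6,3)
JGT L2: taken
SHR R5, 3 → R5=0>>3=0
SUB R3, 1 → R3=6-1=5
CMP R3, 3  (cmp 5,3)
JGT L2: taken
SHR R5, 3 → R5=0>>3=0
SUB R3, 1 → R3=5-1=4
CMP R3, 3  (cmp 4,3)
JGT L2: taken
SHR R5, 3 → R5=0>>3=0
SUB R3, 1 → R3=4-1=3
CMP R3, 3  (cmp 3,3)
JGT L2: not taken
halt.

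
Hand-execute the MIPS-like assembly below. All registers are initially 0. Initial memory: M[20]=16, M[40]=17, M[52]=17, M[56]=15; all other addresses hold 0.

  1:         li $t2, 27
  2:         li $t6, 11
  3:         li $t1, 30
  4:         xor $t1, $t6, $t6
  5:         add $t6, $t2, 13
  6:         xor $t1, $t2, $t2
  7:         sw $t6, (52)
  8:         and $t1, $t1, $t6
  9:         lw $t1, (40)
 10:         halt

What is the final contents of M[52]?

40

$t2=27
$t6=11
$t1=30
$t1=11^11=0
$t6=27+13=40
$t1=27^27=0
sw $t6, (52) → M[52]=40
$t1=0&40=0
$t1=M[40]=17
halt.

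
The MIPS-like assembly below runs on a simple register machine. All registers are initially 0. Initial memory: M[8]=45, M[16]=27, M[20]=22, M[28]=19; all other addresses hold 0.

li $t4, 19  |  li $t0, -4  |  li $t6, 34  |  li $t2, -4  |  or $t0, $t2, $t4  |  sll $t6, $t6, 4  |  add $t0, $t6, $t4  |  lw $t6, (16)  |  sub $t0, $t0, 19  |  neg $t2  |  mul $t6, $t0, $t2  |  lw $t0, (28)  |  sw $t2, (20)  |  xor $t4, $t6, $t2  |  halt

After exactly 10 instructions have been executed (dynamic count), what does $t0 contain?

544

after li $t4, 19: $t4=19
after li $t0, -4: $t0=-4
after li $t6, 34: $t6=34
after li $t2, -4: $t2=-4
after or $t0, $t2, $t4: $t0=(-4)|19=-1
after sll $t6, $t6, 4: $t6=34<<4=544
after add $t0, $t6, $t4: $t0=544+19=563
after lw $t6, (16): $t6=M[16]=27
after sub $t0, $t0, 19: $t0=563-19=544
after neg $t2: $t2=-(-4)=4
After step 10: $t0 = 544.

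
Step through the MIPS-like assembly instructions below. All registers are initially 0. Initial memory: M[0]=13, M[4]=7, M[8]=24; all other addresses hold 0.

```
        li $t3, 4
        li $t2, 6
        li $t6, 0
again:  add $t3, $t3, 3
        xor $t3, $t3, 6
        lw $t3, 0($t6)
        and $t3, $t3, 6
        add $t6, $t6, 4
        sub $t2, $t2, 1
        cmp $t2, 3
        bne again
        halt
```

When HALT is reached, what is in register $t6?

after li $t3, 4: $t3=4
after li $t2, 6: $t2=6
after li $t6, 0: $t6=0
after add $t3, $t3, 3: $t3=4+3=7
after xor $t3, $t3, 6: $t3=7^6=1
after lw $t3, 0($t6): $t3=M[0]=13
after and $t3, $t3, 6: $t3=13&6=4
after add $t6, $t6, 4: $t6=0+4=4
after sub $t2, $t2, 1: $t2=6-1=5
cmp $t2, 3  (cmp 5,3)
bne again: taken
after add $t3, $t3, 3: $t3=4+3=7
after xor $t3, $t3, 6: $t3=7^6=1
after lw $t3, 0($t6): $t3=M[4]=7
after and $t3, $t3, 6: $t3=7&6=6
after add $t6, $t6, 4: $t6=4+4=8
after sub $t2, $t2, 1: $t2=5-1=4
cmp $t2, 3  (cmp 4,3)
bne again: taken
after add $t3, $t3, 3: $t3=6+3=9
after xor $t3, $t3, 6: $t3=9^6=15
after lw $t3, 0($t6): $t3=M[8]=24
after and $t3, $t3, 6: $t3=24&6=0
after add $t6, $t6, 4: $t6=8+4=12
after sub $t2, $t2, 1: $t2=4-1=3
cmp $t2, 3  (cmp 3,3)
bne again: not taken
halt.

12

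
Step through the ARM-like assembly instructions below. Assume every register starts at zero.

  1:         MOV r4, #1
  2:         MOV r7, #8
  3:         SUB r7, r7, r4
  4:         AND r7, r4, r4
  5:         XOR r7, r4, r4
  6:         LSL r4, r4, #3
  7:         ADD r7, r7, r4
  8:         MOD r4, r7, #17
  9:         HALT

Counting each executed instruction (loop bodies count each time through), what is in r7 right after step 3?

7

r4=1
r7=8
r7=8-1=7
After step 3: r7 = 7.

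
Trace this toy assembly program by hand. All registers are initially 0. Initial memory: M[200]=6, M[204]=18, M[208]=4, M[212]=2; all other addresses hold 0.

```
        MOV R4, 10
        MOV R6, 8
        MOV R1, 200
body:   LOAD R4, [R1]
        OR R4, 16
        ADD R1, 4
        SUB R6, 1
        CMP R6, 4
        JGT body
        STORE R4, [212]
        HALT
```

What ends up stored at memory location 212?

18

R4=10
R6=8
R1=200
R4=M[200]=6
R4=6|16=22
R1=200+4=204
R6=8-1=7
CMP R6, 4  (cmp 7,4)
JGT body: taken
R4=M[204]=18
R4=18|16=18
R1=204+4=208
R6=7-1=6
CMP R6, 4  (cmp 6,4)
JGT body: taken
R4=M[208]=4
R4=4|16=20
R1=208+4=212
R6=6-1=5
CMP R6, 4  (cmp 5,4)
JGT body: taken
R4=M[212]=2
R4=2|16=18
R1=212+4=216
R6=5-1=4
CMP R6, 4  (cmp 4,4)
JGT body: not taken
STORE R4, [212] → M[212]=18
halt.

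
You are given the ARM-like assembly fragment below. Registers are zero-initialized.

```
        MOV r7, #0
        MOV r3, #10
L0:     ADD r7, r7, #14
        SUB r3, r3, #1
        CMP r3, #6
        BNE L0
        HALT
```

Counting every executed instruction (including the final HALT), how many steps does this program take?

r7=0
r3=10
r7=0+14=14
r3=10-1=9
CMP r3, #6  (cmp 9,6)
BNE L0: taken
r7=14+14=28
r3=9-1=8
CMP r3, #6  (cmp 8,6)
BNE L0: taken
r7=28+14=42
r3=8-1=7
CMP r3, #6  (cmp 7,6)
BNE L0: taken
r7=42+14=56
r3=7-1=6
CMP r3, #6  (cmp 6,6)
BNE L0: not taken
halt.
Total executed instructions: 19.

19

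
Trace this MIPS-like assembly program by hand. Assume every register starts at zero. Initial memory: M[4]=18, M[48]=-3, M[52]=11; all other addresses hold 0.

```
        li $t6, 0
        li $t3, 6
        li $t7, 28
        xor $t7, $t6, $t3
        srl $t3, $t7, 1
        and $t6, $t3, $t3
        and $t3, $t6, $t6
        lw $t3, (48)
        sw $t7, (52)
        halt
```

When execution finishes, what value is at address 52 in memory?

li $t6, 0 → $t6=0
li $t3, 6 → $t3=6
li $t7, 28 → $t7=28
xor $t7, $t6, $t3 → $t7=0^6=6
srl $t3, $t7, 1 → $t3=6>>1=3
and $t6, $t3, $t3 → $t6=3&3=3
and $t3, $t6, $t6 → $t3=3&3=3
lw $t3, (48) → $t3=M[48]=-3
sw $t7, (52) → M[52]=6
halt.

6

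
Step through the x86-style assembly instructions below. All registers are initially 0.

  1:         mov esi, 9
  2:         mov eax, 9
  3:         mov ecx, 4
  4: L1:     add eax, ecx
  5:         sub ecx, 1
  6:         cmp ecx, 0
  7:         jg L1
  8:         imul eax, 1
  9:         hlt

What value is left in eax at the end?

19

mov esi, 9 → esi=9
mov eax, 9 → eax=9
mov ecx, 4 → ecx=4
add eax, ecx → eax=9+4=13
sub ecx, 1 → ecx=4-1=3
cmp ecx, 0  (cmp 3,0)
jg L1: taken
add eax, ecx → eax=13+3=16
sub ecx, 1 → ecx=3-1=2
cmp ecx, 0  (cmp 2,0)
jg L1: taken
add eax, ecx → eax=16+2=18
sub ecx, 1 → ecx=2-1=1
cmp ecx, 0  (cmp 1,0)
jg L1: taken
add eax, ecx → eax=18+1=19
sub ecx, 1 → ecx=1-1=0
cmp ecx, 0  (cmp 0,0)
jg L1: not taken
imul eax, 1 → eax=19*1=19
halt.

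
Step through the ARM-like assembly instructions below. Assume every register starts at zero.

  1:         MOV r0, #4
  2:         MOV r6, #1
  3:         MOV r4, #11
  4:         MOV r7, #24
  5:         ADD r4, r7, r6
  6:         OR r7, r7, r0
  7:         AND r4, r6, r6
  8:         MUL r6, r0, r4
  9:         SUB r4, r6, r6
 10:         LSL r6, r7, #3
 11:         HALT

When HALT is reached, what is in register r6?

224

r0=4
r6=1
r4=11
r7=24
r4=24+1=25
r7=24|4=28
r4=1&1=1
r6=4*1=4
r4=4-4=0
r6=28<<3=224
halt.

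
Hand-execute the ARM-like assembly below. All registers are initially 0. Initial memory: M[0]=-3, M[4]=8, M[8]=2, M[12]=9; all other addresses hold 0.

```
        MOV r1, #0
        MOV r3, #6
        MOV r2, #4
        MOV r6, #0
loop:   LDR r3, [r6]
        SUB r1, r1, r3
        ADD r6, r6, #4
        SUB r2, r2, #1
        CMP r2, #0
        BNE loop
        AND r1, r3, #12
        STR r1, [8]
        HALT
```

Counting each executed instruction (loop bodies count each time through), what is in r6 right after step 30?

r1=0
r3=6
r2=4
r6=0
r3=M[0]=-3
r1=0-(-3)=3
r6=0+4=4
r2=4-1=3
CMP r2, #0  (cmp 3,0)
BNE loop: taken
r3=M[4]=8
r1=3-8=-5
r6=4+4=8
r2=3-1=2
CMP r2, #0  (cmp 2,0)
BNE loop: taken
r3=M[8]=2
r1=(-5)-2=-7
r6=8+4=12
r2=2-1=1
CMP r2, #0  (cmp 1,0)
BNE loop: taken
r3=M[12]=9
r1=(-7)-9=-16
r6=12+4=16
r2=1-1=0
CMP r2, #0  (cmp 0,0)
BNE loop: not taken
r1=9&12=8
STR r1, [8] → M[8]=8
After step 30: r6 = 16.

16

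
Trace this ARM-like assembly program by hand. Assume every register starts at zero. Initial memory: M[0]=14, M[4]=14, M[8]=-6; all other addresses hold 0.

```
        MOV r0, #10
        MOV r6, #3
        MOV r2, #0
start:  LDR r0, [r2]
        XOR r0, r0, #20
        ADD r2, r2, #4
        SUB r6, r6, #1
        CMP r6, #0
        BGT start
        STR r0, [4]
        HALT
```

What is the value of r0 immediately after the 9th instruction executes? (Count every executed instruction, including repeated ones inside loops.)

MOV r0, #10 → r0=10
MOV r6, #3 → r6=3
MOV r2, #0 → r2=0
LDR r0, [r2] → r0=M[0]=14
XOR r0, r0, #20 → r0=14^20=26
ADD r2, r2, #4 → r2=0+4=4
SUB r6, r6, #1 → r6=3-1=2
CMP r6, #0  (cmp 2,0)
BGT start: taken
After step 9: r0 = 26.

26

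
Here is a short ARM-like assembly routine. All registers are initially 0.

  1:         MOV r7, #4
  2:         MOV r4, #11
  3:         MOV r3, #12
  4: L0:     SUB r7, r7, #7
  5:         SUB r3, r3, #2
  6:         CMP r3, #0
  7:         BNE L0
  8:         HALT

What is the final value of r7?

-38

after MOV r7, #4: r7=4
after MOV r4, #11: r4=11
after MOV r3, #12: r3=12
after SUB r7, r7, #7: r7=4-7=-3
after SUB r3, r3, #2: r3=12-2=10
CMP r3, #0  (cmp 10,0)
BNE L0: taken
after SUB r7, r7, #7: r7=(-3)-7=-10
after SUB r3, r3, #2: r3=10-2=8
CMP r3, #0  (cmp 8,0)
BNE L0: taken
after SUB r7, r7, #7: r7=(-10)-7=-17
after SUB r3, r3, #2: r3=8-2=6
CMP r3, #0  (cmp 6,0)
BNE L0: taken
after SUB r7, r7, #7: r7=(-17)-7=-24
after SUB r3, r3, #2: r3=6-2=4
CMP r3, #0  (cmp 4,0)
BNE L0: taken
after SUB r7, r7, #7: r7=(-24)-7=-31
after SUB r3, r3, #2: r3=4-2=2
CMP r3, #0  (cmp 2,0)
BNE L0: taken
after SUB r7, r7, #7: r7=(-31)-7=-38
after SUB r3, r3, #2: r3=2-2=0
CMP r3, #0  (cmp 0,0)
BNE L0: not taken
halt.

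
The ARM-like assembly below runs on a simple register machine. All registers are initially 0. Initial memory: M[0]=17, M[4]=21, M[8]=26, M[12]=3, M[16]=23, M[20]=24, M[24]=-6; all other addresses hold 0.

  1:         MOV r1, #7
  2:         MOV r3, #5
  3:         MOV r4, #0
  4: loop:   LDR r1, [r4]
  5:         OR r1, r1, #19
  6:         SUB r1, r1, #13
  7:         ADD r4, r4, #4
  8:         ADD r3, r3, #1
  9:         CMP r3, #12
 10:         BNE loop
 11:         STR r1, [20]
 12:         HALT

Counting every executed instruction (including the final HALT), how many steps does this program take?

54

r1=7
r3=5
r4=0
r1=M[0]=17
r1=17|19=19
r1=19-13=6
r4=0+4=4
r3=5+1=6
CMP r3, #12  (cmp 6,12)
BNE loop: taken
r1=M[4]=21
r1=21|19=23
r1=23-13=10
r4=4+4=8
r3=6+1=7
CMP r3, #12  (cmp 7,12)
BNE loop: taken
r1=M[8]=26
r1=26|19=27
r1=27-13=14
r4=8+4=12
r3=7+1=8
CMP r3, #12  (cmp 8,12)
BNE loop: taken
r1=M[12]=3
r1=3|19=19
r1=19-13=6
r4=12+4=16
r3=8+1=9
CMP r3, #12  (cmp 9,12)
BNE loop: taken
r1=M[16]=23
r1=23|19=23
r1=23-13=10
r4=16+4=20
r3=9+1=10
CMP r3, #12  (cmp 10,12)
BNE loop: taken
r1=M[20]=24
r1=24|19=27
r1=27-13=14
r4=20+4=24
r3=10+1=11
CMP r3, #12  (cmp 11,12)
BNE loop: taken
r1=M[24]=-6
r1=(-6)|19=-5
r1=(-5)-13=-18
r4=24+4=28
r3=11+1=12
CMP r3, #12  (cmp 12,12)
BNE loop: not taken
STR r1, [20] → M[20]=-18
halt.
Total executed instructions: 54.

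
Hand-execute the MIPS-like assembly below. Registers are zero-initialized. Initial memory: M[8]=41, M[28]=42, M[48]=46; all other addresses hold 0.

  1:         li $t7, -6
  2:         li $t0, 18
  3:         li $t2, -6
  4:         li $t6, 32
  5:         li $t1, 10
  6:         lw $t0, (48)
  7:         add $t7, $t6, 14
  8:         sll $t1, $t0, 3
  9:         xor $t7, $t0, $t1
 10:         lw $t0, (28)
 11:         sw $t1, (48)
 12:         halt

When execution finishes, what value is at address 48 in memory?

$t7=-6
$t0=18
$t2=-6
$t6=32
$t1=10
$t0=M[48]=46
$t7=32+14=46
$t1=46<<3=368
$t7=46^368=350
$t0=M[28]=42
sw $t1, (48) → M[48]=368
halt.

368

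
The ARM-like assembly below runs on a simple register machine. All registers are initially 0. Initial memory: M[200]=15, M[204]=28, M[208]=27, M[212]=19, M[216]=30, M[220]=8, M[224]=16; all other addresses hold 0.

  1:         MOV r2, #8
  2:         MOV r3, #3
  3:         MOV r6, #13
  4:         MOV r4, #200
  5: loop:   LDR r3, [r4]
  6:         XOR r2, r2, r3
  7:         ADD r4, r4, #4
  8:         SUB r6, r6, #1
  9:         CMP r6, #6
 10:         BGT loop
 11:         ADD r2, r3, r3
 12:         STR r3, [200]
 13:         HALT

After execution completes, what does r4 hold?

228

MOV r2, #8 → r2=8
MOV r3, #3 → r3=3
MOV r6, #13 → r6=13
MOV r4, #200 → r4=200
LDR r3, [r4] → r3=M[200]=15
XOR r2, r2, r3 → r2=8^15=7
ADD r4, r4, #4 → r4=200+4=204
SUB r6, r6, #1 → r6=13-1=12
CMP r6, #6  (cmp 12,6)
BGT loop: taken
LDR r3, [r4] → r3=M[204]=28
XOR r2, r2, r3 → r2=7^28=27
ADD r4, r4, #4 → r4=204+4=208
SUB r6, r6, #1 → r6=12-1=11
CMP r6, #6  (cmp 11,6)
BGT loop: taken
LDR r3, [r4] → r3=M[208]=27
XOR r2, r2, r3 → r2=27^27=0
ADD r4, r4, #4 → r4=208+4=212
SUB r6, r6, #1 → r6=11-1=10
CMP r6, #6  (cmp 10,6)
BGT loop: taken
LDR r3, [r4] → r3=M[212]=19
XOR r2, r2, r3 → r2=0^19=19
ADD r4, r4, #4 → r4=212+4=216
SUB r6, r6, #1 → r6=10-1=9
CMP r6, #6  (cmp 9,6)
BGT loop: taken
LDR r3, [r4] → r3=M[216]=30
XOR r2, r2, r3 → r2=19^30=13
ADD r4, r4, #4 → r4=216+4=220
SUB r6, r6, #1 → r6=9-1=8
CMP r6, #6  (cmp 8,6)
BGT loop: taken
LDR r3, [r4] → r3=M[220]=8
XOR r2, r2, r3 → r2=13^8=5
ADD r4, r4, #4 → r4=220+4=224
SUB r6, r6, #1 → r6=8-1=7
CMP r6, #6  (cmp 7,6)
BGT loop: taken
LDR r3, [r4] → r3=M[224]=16
XOR r2, r2, r3 → r2=5^16=21
ADD r4, r4, #4 → r4=224+4=228
SUB r6, r6, #1 → r6=7-1=6
CMP r6, #6  (cmp 6,6)
BGT loop: not taken
ADD r2, r3, r3 → r2=16+16=32
STR r3, [200] → M[200]=16
halt.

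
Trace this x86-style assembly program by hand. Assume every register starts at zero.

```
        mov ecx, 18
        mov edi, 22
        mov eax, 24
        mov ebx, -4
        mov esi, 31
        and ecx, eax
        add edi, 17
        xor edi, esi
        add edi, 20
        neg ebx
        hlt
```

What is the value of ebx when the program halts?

mov ecx, 18 → ecx=18
mov edi, 22 → edi=22
mov eax, 24 → eax=24
mov ebx, -4 → ebx=-4
mov esi, 31 → esi=31
and ecx, eax → ecx=18&24=16
add edi, 17 → edi=22+17=39
xor edi, esi → edi=39^31=56
add edi, 20 → edi=56+20=76
neg ebx → ebx=-(-4)=4
halt.

4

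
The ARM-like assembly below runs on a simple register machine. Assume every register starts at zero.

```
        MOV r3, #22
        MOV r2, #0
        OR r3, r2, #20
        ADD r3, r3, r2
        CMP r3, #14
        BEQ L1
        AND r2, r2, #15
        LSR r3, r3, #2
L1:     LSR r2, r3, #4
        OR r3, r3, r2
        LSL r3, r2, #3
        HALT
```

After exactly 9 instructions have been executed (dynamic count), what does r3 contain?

after MOV r3, #22: r3=22
after MOV r2, #0: r2=0
after OR r3, r2, #20: r3=0|20=20
after ADD r3, r3, r2: r3=20+0=20
CMP r3, #14  (cmp 20,14)
BEQ L1: not taken
after AND r2, r2, #15: r2=0&15=0
after LSR r3, r3, #2: r3=20>>2=5
after LSR r2, r3, #4: r2=5>>4=0
After step 9: r3 = 5.

5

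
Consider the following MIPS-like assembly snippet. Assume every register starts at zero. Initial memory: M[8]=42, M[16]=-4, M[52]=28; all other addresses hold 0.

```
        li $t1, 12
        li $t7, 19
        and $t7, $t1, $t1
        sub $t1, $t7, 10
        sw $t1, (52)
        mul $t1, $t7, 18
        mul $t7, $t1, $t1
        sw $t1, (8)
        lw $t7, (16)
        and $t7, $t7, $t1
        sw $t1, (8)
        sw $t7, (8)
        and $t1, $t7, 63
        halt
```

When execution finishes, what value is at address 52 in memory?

2

after li $t1, 12: $t1=12
after li $t7, 19: $t7=19
after and $t7, $t1, $t1: $t7=12&12=12
after sub $t1, $t7, 10: $t1=12-10=2
sw $t1, (52) → M[52]=2
after mul $t1, $t7, 18: $t1=12*18=216
after mul $t7, $t1, $t1: $t7=216*216=46656
sw $t1, (8) → M[8]=216
after lw $t7, (16): $t7=M[16]=-4
after and $t7, $t7, $t1: $t7=(-4)&216=216
sw $t1, (8) → M[8]=216
sw $t7, (8) → M[8]=216
after and $t1, $t7, 63: $t1=216&63=24
halt.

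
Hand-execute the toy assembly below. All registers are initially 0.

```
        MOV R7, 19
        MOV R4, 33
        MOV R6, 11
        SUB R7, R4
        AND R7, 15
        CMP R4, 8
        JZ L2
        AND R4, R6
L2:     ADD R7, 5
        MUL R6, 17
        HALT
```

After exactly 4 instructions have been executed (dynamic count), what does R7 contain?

after MOV R7, 19: R7=19
after MOV R4, 33: R4=33
after MOV R6, 11: R6=11
after SUB R7, R4: R7=19-33=-14
After step 4: R7 = -14.

-14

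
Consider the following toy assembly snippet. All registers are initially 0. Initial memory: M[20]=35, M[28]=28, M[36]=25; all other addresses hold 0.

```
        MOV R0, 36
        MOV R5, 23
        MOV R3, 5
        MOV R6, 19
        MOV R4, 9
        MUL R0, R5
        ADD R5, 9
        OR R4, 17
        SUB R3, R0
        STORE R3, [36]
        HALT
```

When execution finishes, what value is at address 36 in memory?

after MOV R0, 36: R0=36
after MOV R5, 23: R5=23
after MOV R3, 5: R3=5
after MOV R6, 19: R6=19
after MOV R4, 9: R4=9
after MUL R0, R5: R0=36*23=828
after ADD R5, 9: R5=23+9=32
after OR R4, 17: R4=9|17=25
after SUB R3, R0: R3=5-828=-823
STORE R3, [36] → M[36]=-823
halt.

-823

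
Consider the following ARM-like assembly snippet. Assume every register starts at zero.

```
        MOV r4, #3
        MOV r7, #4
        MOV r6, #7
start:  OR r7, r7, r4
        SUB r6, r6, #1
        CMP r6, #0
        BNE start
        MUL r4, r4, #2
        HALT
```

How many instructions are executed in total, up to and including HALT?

33

r4=3
r7=4
r6=7
r7=4|3=7
r6=7-1=6
CMP r6, #0  (cmp 6,0)
BNE start: taken
r7=7|3=7
r6=6-1=5
CMP r6, #0  (cmp 5,0)
BNE start: taken
r7=7|3=7
r6=5-1=4
CMP r6, #0  (cmp 4,0)
BNE start: taken
r7=7|3=7
r6=4-1=3
CMP r6, #0  (cmp 3,0)
BNE start: taken
r7=7|3=7
r6=3-1=2
CMP r6, #0  (cmp 2,0)
BNE start: taken
r7=7|3=7
r6=2-1=1
CMP r6, #0  (cmp 1,0)
BNE start: taken
r7=7|3=7
r6=1-1=0
CMP r6, #0  (cmp 0,0)
BNE start: not taken
r4=3*2=6
halt.
Total executed instructions: 33.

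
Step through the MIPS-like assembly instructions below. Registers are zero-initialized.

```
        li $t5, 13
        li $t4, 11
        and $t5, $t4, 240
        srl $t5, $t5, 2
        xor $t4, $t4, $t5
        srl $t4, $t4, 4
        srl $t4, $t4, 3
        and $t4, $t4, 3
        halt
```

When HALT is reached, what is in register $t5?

after li $t5, 13: $t5=13
after li $t4, 11: $t4=11
after and $t5, $t4, 240: $t5=11&240=0
after srl $t5, $t5, 2: $t5=0>>2=0
after xor $t4, $t4, $t5: $t4=11^0=11
after srl $t4, $t4, 4: $t4=11>>4=0
after srl $t4, $t4, 3: $t4=0>>3=0
after and $t4, $t4, 3: $t4=0&3=0
halt.

0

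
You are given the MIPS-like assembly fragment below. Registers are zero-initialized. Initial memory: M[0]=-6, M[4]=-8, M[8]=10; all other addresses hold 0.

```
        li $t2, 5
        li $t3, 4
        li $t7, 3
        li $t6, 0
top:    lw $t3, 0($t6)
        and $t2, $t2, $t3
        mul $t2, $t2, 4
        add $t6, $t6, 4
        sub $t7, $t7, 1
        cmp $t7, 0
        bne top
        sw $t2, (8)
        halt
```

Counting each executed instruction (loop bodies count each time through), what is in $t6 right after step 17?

after li $t2, 5: $t2=5
after li $t3, 4: $t3=4
after li $t7, 3: $t7=3
after li $t6, 0: $t6=0
after lw $t3, 0($t6): $t3=M[0]=-6
after and $t2, $t2, $t3: $t2=5&(-6)=0
after mul $t2, $t2, 4: $t2=0*4=0
after add $t6, $t6, 4: $t6=0+4=4
after sub $t7, $t7, 1: $t7=3-1=2
cmp $t7, 0  (cmp 2,0)
bne top: taken
after lw $t3, 0($t6): $t3=M[4]=-8
after and $t2, $t2, $t3: $t2=0&(-8)=0
after mul $t2, $t2, 4: $t2=0*4=0
after add $t6, $t6, 4: $t6=4+4=8
after sub $t7, $t7, 1: $t7=2-1=1
cmp $t7, 0  (cmp 1,0)
After step 17: $t6 = 8.

8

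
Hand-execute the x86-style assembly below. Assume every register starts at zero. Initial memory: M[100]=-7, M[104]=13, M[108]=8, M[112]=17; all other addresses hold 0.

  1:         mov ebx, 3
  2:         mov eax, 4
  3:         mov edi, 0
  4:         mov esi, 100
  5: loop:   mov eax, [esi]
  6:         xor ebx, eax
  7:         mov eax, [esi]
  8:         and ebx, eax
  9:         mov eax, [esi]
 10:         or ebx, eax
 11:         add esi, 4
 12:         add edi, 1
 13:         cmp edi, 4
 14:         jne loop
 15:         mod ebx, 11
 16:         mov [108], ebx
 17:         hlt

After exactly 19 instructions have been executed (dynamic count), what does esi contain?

104

ebx=3
eax=4
edi=0
esi=100
eax=M[100]=-7
ebx=3^(-7)=-6
eax=M[100]=-7
ebx=(-6)&(-7)=-8
eax=M[100]=-7
ebx=(-8)|(-7)=-7
esi=100+4=104
edi=0+1=1
cmp edi, 4  (cmp 1,4)
jne loop: taken
eax=M[104]=13
ebx=(-7)^13=-12
eax=M[104]=13
ebx=(-12)&13=4
eax=M[104]=13
After step 19: esi = 104.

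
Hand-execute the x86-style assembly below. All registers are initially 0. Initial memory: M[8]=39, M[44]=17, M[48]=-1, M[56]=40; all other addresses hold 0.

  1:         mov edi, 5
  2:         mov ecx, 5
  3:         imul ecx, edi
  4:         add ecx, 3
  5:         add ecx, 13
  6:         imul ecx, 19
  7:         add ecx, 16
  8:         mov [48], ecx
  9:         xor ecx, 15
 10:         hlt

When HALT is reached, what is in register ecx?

788

mov edi, 5 → edi=5
mov ecx, 5 → ecx=5
imul ecx, edi → ecx=5*5=25
add ecx, 3 → ecx=25+3=28
add ecx, 13 → ecx=28+13=41
imul ecx, 19 → ecx=41*19=779
add ecx, 16 → ecx=779+16=795
mov [48], ecx → M[48]=795
xor ecx, 15 → ecx=795^15=788
halt.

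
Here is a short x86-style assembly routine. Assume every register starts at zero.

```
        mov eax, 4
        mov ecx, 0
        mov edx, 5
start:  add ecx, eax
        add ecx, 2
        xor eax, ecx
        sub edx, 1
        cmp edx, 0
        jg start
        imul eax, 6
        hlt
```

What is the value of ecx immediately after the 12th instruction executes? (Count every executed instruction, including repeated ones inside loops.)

after mov eax, 4: eax=4
after mov ecx, 0: ecx=0
after mov edx, 5: edx=5
after add ecx, eax: ecx=0+4=4
after add ecx, 2: ecx=4+2=6
after xor eax, ecx: eax=4^6=2
after sub edx, 1: edx=5-1=4
cmp edx, 0  (cmp 4,0)
jg start: taken
after add ecx, eax: ecx=6+2=8
after add ecx, 2: ecx=8+2=10
after xor eax, ecx: eax=2^10=8
After step 12: ecx = 10.

10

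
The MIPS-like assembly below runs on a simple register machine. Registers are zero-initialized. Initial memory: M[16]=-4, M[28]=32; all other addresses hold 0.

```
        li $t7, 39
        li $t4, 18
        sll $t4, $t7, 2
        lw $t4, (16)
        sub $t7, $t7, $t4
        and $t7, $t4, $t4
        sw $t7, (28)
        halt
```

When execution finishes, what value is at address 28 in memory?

-4

$t7=39
$t4=18
$t4=39<<2=156
$t4=M[16]=-4
$t7=39-(-4)=43
$t7=(-4)&(-4)=-4
sw $t7, (28) → M[28]=-4
halt.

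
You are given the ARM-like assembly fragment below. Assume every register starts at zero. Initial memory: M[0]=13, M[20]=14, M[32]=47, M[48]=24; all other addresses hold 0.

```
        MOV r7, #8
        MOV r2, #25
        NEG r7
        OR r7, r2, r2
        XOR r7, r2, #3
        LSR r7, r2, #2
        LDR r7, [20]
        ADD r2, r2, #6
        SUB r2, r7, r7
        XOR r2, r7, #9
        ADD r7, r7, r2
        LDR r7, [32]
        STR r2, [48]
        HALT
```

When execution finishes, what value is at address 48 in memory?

7

MOV r7, #8 → r7=8
MOV r2, #25 → r2=25
NEG r7 → r7=-(8)=-8
OR r7, r2, r2 → r7=25|25=25
XOR r7, r2, #3 → r7=25^3=26
LSR r7, r2, #2 → r7=25>>2=6
LDR r7, [20] → r7=M[20]=14
ADD r2, r2, #6 → r2=25+6=31
SUB r2, r7, r7 → r2=14-14=0
XOR r2, r7, #9 → r2=14^9=7
ADD r7, r7, r2 → r7=14+7=21
LDR r7, [32] → r7=M[32]=47
STR r2, [48] → M[48]=7
halt.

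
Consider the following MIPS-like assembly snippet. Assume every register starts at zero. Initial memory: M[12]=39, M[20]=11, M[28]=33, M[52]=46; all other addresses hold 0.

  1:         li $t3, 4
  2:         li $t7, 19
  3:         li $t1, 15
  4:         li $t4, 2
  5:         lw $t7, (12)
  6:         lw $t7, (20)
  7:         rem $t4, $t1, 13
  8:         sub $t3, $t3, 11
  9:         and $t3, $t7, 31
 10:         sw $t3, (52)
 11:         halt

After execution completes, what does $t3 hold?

after li $t3, 4: $t3=4
after li $t7, 19: $t7=19
after li $t1, 15: $t1=15
after li $t4, 2: $t4=2
after lw $t7, (12): $t7=M[12]=39
after lw $t7, (20): $t7=M[20]=11
after rem $t4, $t1, 13: $t4=15%13=2
after sub $t3, $t3, 11: $t3=4-11=-7
after and $t3, $t7, 31: $t3=11&31=11
sw $t3, (52) → M[52]=11
halt.

11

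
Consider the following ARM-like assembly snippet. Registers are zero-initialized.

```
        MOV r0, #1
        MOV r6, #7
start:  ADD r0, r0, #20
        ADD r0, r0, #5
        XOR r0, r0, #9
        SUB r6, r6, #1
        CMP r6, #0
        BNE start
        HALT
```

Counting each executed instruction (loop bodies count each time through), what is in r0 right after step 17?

r0=1
r6=7
r0=1+20=21
r0=21+5=26
r0=26^9=19
r6=7-1=6
CMP r6, #0  (cmp 6,0)
BNE start: taken
r0=19+20=39
r0=39+5=44
r0=44^9=37
r6=6-1=5
CMP r6, #0  (cmp 5,0)
BNE start: taken
r0=37+20=57
r0=57+5=62
r0=62^9=55
After step 17: r0 = 55.

55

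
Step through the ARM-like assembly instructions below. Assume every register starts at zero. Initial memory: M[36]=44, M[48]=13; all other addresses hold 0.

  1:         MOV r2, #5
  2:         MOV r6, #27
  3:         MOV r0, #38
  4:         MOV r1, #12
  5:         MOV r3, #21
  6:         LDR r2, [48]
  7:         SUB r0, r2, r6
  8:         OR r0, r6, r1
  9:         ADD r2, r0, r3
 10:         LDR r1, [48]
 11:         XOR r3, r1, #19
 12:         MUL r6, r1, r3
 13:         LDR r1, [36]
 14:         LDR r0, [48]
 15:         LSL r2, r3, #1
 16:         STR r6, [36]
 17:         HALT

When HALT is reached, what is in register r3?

after MOV r2, #5: r2=5
after MOV r6, #27: r6=27
after MOV r0, #38: r0=38
after MOV r1, #12: r1=12
after MOV r3, #21: r3=21
after LDR r2, [48]: r2=M[48]=13
after SUB r0, r2, r6: r0=13-27=-14
after OR r0, r6, r1: r0=27|12=31
after ADD r2, r0, r3: r2=31+21=52
after LDR r1, [48]: r1=M[48]=13
after XOR r3, r1, #19: r3=13^19=30
after MUL r6, r1, r3: r6=13*30=390
after LDR r1, [36]: r1=M[36]=44
after LDR r0, [48]: r0=M[48]=13
after LSL r2, r3, #1: r2=30<<1=60
STR r6, [36] → M[36]=390
halt.

30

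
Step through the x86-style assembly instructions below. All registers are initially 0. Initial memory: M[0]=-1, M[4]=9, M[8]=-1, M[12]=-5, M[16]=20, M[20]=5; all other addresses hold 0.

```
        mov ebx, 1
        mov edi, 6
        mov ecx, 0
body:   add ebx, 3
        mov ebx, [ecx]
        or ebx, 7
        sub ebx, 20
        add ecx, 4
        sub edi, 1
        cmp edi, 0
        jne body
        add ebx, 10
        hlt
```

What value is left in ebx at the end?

ebx=1
edi=6
ecx=0
ebx=1+3=4
ebx=M[0]=-1
ebx=(-1)|7=-1
ebx=(-1)-20=-21
ecx=0+4=4
edi=6-1=5
cmp edi, 0  (cmp 5,0)
jne body: taken
ebx=(-21)+3=-18
ebx=M[4]=9
ebx=9|7=15
ebx=15-20=-5
ecx=4+4=8
edi=5-1=4
cmp edi, 0  (cmp 4,0)
jne body: taken
ebx=(-5)+3=-2
ebx=M[8]=-1
ebx=(-1)|7=-1
ebx=(-1)-20=-21
ecx=8+4=12
edi=4-1=3
cmp edi, 0  (cmp 3,0)
jne body: taken
ebx=(-21)+3=-18
ebx=M[12]=-5
ebx=(-5)|7=-1
ebx=(-1)-20=-21
ecx=12+4=16
edi=3-1=2
cmp edi, 0  (cmp 2,0)
jne body: taken
ebx=(-21)+3=-18
ebx=M[16]=20
ebx=20|7=23
ebx=23-20=3
ecx=16+4=20
edi=2-1=1
cmp edi, 0  (cmp 1,0)
jne body: taken
ebx=3+3=6
ebx=M[20]=5
ebx=5|7=7
ebx=7-20=-13
ecx=20+4=24
edi=1-1=0
cmp edi, 0  (cmp 0,0)
jne body: not taken
ebx=(-13)+10=-3
halt.

-3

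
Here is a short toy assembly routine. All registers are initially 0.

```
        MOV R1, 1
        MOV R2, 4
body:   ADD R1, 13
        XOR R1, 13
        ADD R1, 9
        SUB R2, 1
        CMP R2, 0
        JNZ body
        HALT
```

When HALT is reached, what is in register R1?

57

MOV R1, 1 → R1=1
MOV R2, 4 → R2=4
ADD R1, 13 → R1=1+13=14
XOR R1, 13 → R1=14^13=3
ADD R1, 9 → R1=3+9=12
SUB R2, 1 → R2=4-1=3
CMP R2, 0  (cmp 3,0)
JNZ body: taken
ADD R1, 13 → R1=12+13=25
XOR R1, 13 → R1=25^13=20
ADD R1, 9 → R1=20+9=29
SUB R2, 1 → R2=3-1=2
CMP R2, 0  (cmp 2,0)
JNZ body: taken
ADD R1, 13 → R1=29+13=42
XOR R1, 13 → R1=42^13=39
ADD R1, 9 → R1=39+9=48
SUB R2, 1 → R2=2-1=1
CMP R2, 0  (cmp 1,0)
JNZ body: taken
ADD R1, 13 → R1=48+13=61
XOR R1, 13 → R1=61^13=48
ADD R1, 9 → R1=48+9=57
SUB R2, 1 → R2=1-1=0
CMP R2, 0  (cmp 0,0)
JNZ body: not taken
halt.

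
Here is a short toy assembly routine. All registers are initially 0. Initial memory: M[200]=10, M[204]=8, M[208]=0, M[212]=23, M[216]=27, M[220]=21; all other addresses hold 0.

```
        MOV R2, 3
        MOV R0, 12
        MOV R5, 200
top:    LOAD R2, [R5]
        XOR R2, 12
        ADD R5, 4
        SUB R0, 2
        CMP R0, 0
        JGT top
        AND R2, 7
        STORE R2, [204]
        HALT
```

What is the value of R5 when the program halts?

after MOV R2, 3: R2=3
after MOV R0, 12: R0=12
after MOV R5, 200: R5=200
after LOAD R2, [R5]: R2=M[200]=10
after XOR R2, 12: R2=10^12=6
after ADD R5, 4: R5=200+4=204
after SUB R0, 2: R0=12-2=10
CMP R0, 0  (cmp 10,0)
JGT top: taken
after LOAD R2, [R5]: R2=M[204]=8
after XOR R2, 12: R2=8^12=4
after ADD R5, 4: R5=204+4=208
after SUB R0, 2: R0=10-2=8
CMP R0, 0  (cmp 8,0)
JGT top: taken
after LOAD R2, [R5]: R2=M[208]=0
after XOR R2, 12: R2=0^12=12
after ADD R5, 4: R5=208+4=212
after SUB R0, 2: R0=8-2=6
CMP R0, 0  (cmp 6,0)
JGT top: taken
after LOAD R2, [R5]: R2=M[212]=23
after XOR R2, 12: R2=23^12=27
after ADD R5, 4: R5=212+4=216
after SUB R0, 2: R0=6-2=4
CMP R0, 0  (cmp 4,0)
JGT top: taken
after LOAD R2, [R5]: R2=M[216]=27
after XOR R2, 12: R2=27^12=23
after ADD R5, 4: R5=216+4=220
after SUB R0, 2: R0=4-2=2
CMP R0, 0  (cmp 2,0)
JGT top: taken
after LOAD R2, [R5]: R2=M[220]=21
after XOR R2, 12: R2=21^12=25
after ADD R5, 4: R5=220+4=224
after SUB R0, 2: R0=2-2=0
CMP R0, 0  (cmp 0,0)
JGT top: not taken
after AND R2, 7: R2=25&7=1
STORE R2, [204] → M[204]=1
halt.

224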